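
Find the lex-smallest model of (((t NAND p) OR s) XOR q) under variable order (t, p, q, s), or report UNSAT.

t=0, p=0, q=0, s=0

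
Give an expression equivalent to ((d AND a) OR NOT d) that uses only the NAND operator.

((((d NAND a) NAND (d NAND a)) NAND ((d NAND a) NAND (d NAND a))) NAND ((d NAND d) NAND (d NAND d)))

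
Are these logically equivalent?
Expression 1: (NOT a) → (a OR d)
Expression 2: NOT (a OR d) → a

Yes, Contrapositive is always equivalent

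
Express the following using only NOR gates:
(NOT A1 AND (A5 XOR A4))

(((A1 NOR A1) NOR (A1 NOR A1)) NOR (((((A5 NOR A4) NOR (A5 NOR A4)) NOR ((A5 NOR A4) NOR (A5 NOR A4))) NOR ((((A5 NOR A5) NOR (A4 NOR A4)) NOR ((A5 NOR A5) NOR (A4 NOR A4))) NOR (((A5 NOR A5) NOR (A4 NOR A4)) NOR ((A5 NOR A5) NOR (A4 NOR A4))))) NOR ((((A5 NOR A4) NOR (A5 NOR A4)) NOR ((A5 NOR A4) NOR (A5 NOR A4))) NOR ((((A5 NOR A5) NOR (A4 NOR A4)) NOR ((A5 NOR A5) NOR (A4 NOR A4))) NOR (((A5 NOR A5) NOR (A4 NOR A4)) NOR ((A5 NOR A5) NOR (A4 NOR A4)))))))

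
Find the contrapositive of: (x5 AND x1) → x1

Contrapositive: NOT x1 → NOT (x5 AND x1)
Note: A statement and its contrapositive are logically equivalent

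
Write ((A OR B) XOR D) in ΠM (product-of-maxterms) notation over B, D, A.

ΠM(0, 3, 6, 7) = (B OR D OR A) AND (B OR NOT D OR NOT A) AND (NOT B OR NOT D OR A) AND (NOT B OR NOT D OR NOT A)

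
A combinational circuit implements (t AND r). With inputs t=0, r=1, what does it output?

Substituting: (0 AND 1)
= 0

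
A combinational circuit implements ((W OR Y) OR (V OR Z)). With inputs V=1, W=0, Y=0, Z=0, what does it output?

Substituting: ((0 OR 0) OR (1 OR 0))
= 1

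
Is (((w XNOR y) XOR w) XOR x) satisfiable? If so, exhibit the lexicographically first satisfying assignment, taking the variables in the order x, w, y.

x=0, w=0, y=0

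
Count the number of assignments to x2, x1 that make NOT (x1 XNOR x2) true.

Satisfying assignments: (0,1), (1,0)
Count: 2 out of 4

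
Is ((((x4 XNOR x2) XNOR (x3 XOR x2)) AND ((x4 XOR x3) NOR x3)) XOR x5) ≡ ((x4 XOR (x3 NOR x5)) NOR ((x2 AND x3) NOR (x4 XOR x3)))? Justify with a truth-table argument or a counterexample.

No. Counterexample: with x2=0, x3=0, x4=0, x5=1, Expression 1 = 1 but Expression 2 = 0.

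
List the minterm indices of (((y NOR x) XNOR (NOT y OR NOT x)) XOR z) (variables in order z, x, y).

Σm(0, 3, 5, 6) = (NOT z AND NOT x AND NOT y) OR (NOT z AND x AND y) OR (z AND NOT x AND y) OR (z AND x AND NOT y)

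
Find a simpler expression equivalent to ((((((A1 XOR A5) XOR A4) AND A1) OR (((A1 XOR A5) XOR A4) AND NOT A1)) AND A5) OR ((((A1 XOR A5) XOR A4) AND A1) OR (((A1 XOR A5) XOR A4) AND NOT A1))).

By absorption (E OR (E AND v) = E) then distribution ((E AND v) OR (E AND NOT v) = E):
= ((A1 XOR A5) XOR A4)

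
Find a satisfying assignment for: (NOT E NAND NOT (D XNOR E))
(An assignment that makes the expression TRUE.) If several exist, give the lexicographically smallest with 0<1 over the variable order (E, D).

E=0, D=0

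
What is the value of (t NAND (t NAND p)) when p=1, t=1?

Substituting: (1 NAND (1 NAND 1))
= 1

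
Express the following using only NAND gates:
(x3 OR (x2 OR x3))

((x3 NAND x3) NAND (((x2 NAND x2) NAND (x3 NAND x3)) NAND ((x2 NAND x2) NAND (x3 NAND x3))))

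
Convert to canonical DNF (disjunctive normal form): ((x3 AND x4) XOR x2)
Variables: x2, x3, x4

(NOT x2 AND x3 AND x4) OR (x2 AND NOT x3 AND NOT x4) OR (x2 AND NOT x3 AND x4) OR (x2 AND x3 AND NOT x4)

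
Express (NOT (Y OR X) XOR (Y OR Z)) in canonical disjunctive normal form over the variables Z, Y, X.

(NOT Z AND NOT Y AND NOT X) OR (NOT Z AND Y AND NOT X) OR (NOT Z AND Y AND X) OR (Z AND NOT Y AND X) OR (Z AND Y AND NOT X) OR (Z AND Y AND X)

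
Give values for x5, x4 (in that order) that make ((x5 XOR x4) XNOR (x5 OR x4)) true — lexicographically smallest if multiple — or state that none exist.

x5=0, x4=0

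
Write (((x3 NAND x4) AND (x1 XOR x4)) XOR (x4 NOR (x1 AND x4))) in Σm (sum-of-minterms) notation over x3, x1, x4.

Σm(0, 1, 4) = (NOT x3 AND NOT x1 AND NOT x4) OR (NOT x3 AND NOT x1 AND x4) OR (x3 AND NOT x1 AND NOT x4)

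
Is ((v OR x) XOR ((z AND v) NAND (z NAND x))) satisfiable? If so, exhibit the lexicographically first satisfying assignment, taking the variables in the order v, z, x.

v=0, z=0, x=0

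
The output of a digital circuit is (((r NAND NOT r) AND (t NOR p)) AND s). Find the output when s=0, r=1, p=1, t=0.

Substituting: (((1 NAND NOT 1) AND (0 NOR 1)) AND 0)
= 0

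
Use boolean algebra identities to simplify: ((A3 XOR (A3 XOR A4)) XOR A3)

By XOR self-cancellation ((E XOR v) XOR v = E):
= (A3 XOR A4)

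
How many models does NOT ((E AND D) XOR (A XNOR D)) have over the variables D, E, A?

Satisfying assignments: (0,0,1), (0,1,1), (1,0,0), (1,1,1)
Count: 4 out of 8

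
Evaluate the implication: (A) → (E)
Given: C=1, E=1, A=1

Antecedent (A) = 1; consequent (E) = 1.
1 → 1 = 1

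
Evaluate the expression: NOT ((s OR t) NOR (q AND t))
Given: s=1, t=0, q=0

Substituting: NOT ((1 OR 0) NOR (0 AND 0))
= 1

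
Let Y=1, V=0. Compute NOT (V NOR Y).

Substituting: NOT (0 NOR 1)
= 1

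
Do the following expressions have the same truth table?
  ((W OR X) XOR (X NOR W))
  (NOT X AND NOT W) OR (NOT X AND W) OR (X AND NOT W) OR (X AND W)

Yes, they are equivalent — the two output columns agree on all 4 assignments:
X | W | Expression 1 | Expression 2
-----------------------------------
0 | 0 | 1 | 1
0 | 1 | 1 | 1
1 | 0 | 1 | 1
1 | 1 | 1 | 1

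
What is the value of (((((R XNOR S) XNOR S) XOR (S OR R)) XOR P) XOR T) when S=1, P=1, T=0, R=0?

Substituting: (((((0 XNOR 1) XNOR 1) XOR (1 OR 0)) XOR 1) XOR 0)
= 0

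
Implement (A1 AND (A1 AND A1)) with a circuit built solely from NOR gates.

((A1 NOR A1) NOR (((A1 NOR A1) NOR (A1 NOR A1)) NOR ((A1 NOR A1) NOR (A1 NOR A1))))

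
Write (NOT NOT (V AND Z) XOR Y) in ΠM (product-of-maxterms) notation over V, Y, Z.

ΠM(0, 1, 4, 7) = (V OR Y OR Z) AND (V OR Y OR NOT Z) AND (NOT V OR Y OR Z) AND (NOT V OR NOT Y OR NOT Z)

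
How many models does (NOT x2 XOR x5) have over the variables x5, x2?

Satisfying assignments: (0,0), (1,1)
Count: 2 out of 4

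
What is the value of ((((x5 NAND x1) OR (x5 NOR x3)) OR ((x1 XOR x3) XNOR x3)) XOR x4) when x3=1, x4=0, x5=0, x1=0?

Substituting: ((((0 NAND 0) OR (0 NOR 1)) OR ((0 XOR 1) XNOR 1)) XOR 0)
= 1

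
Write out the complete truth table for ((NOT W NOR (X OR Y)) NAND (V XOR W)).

W | X | V | Y | Output
----------------------
0 | 0 | 0 | 0 | 1
0 | 0 | 0 | 1 | 1
0 | 0 | 1 | 0 | 1
0 | 0 | 1 | 1 | 1
0 | 1 | 0 | 0 | 1
0 | 1 | 0 | 1 | 1
0 | 1 | 1 | 0 | 1
0 | 1 | 1 | 1 | 1
1 | 0 | 0 | 0 | 0
1 | 0 | 0 | 1 | 1
1 | 0 | 1 | 0 | 1
1 | 0 | 1 | 1 | 1
1 | 1 | 0 | 0 | 1
1 | 1 | 0 | 1 | 1
1 | 1 | 1 | 0 | 1
1 | 1 | 1 | 1 | 1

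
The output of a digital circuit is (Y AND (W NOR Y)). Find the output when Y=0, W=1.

Substituting: (0 AND (1 NOR 0))
= 0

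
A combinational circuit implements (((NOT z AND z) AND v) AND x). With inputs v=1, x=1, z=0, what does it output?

Substituting: (((NOT 0 AND 0) AND 1) AND 1)
= 0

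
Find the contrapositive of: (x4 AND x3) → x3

Contrapositive: NOT x3 → NOT (x4 AND x3)
Note: A statement and its contrapositive are logically equivalent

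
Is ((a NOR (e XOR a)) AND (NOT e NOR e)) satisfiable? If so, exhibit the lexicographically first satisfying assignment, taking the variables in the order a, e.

UNSATISFIABLE - no assignment makes this expression true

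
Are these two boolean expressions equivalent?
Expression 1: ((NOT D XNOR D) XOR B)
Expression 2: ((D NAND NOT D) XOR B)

No. Counterexample: with B=0, D=0, Expression 1 = 0 but Expression 2 = 1.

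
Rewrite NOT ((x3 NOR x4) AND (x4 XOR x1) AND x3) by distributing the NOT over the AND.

NOT (x3 NOR x4) OR NOT (x4 XOR x1) OR NOT x3
De Morgan's: NOT(AND of terms) = OR of negations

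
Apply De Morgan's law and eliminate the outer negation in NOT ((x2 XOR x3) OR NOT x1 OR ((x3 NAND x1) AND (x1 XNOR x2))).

NOT (x2 XOR x3) AND x1 AND NOT ((x3 NAND x1) AND (x1 XNOR x2))
De Morgan's: NOT(OR of terms) = AND of negations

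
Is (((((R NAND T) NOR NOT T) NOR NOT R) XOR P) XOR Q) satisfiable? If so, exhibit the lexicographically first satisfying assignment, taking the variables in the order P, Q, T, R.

P=0, Q=0, T=0, R=1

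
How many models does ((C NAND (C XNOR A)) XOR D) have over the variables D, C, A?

Satisfying assignments: (0,0,0), (0,0,1), (0,1,0), (1,1,1)
Count: 4 out of 8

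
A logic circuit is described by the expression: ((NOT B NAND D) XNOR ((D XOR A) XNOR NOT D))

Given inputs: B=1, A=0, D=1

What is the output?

Substituting: ((NOT 1 NAND 1) XNOR ((1 XOR 0) XNOR NOT 1))
= 0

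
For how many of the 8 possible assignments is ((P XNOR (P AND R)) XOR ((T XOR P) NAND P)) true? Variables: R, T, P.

Satisfying assignments: (0,1,1), (1,0,1)
Count: 2 out of 8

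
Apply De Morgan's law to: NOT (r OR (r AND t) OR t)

NOT r AND NOT (r AND t) AND NOT t
De Morgan's: NOT(OR of terms) = AND of negations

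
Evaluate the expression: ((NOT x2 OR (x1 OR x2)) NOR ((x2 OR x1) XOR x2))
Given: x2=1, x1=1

Substituting: ((NOT 1 OR (1 OR 1)) NOR ((1 OR 1) XOR 1))
= 0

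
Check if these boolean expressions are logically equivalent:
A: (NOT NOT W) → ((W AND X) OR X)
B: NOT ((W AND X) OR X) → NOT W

Yes, Contrapositive is always equivalent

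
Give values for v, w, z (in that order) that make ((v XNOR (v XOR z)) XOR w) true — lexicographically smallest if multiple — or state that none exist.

v=0, w=0, z=0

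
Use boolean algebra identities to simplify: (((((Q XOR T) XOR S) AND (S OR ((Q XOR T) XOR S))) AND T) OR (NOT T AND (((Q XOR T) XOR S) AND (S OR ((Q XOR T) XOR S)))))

By distribution ((E AND v) OR (E AND NOT v) = E) then absorption (E AND (E OR v) = E):
= ((Q XOR T) XOR S)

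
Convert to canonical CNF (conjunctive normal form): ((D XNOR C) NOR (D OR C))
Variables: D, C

(D OR C) AND (D OR NOT C) AND (NOT D OR C) AND (NOT D OR NOT C)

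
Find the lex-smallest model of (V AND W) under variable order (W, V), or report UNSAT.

W=1, V=1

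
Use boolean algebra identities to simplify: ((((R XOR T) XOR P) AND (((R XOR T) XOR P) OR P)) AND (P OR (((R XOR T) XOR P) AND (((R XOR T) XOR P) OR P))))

By absorption (E AND (E OR v) = E) then absorption (E AND (E OR v) = E):
= ((R XOR T) XOR P)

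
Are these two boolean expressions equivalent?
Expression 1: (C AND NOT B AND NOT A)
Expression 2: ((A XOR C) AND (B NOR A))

Yes, they are equivalent — the two output columns agree on all 8 assignments:
C | B | A | Expression 1 | Expression 2
---------------------------------------
0 | 0 | 0 | 0 | 0
0 | 0 | 1 | 0 | 0
0 | 1 | 0 | 0 | 0
0 | 1 | 1 | 0 | 0
1 | 0 | 0 | 1 | 1
1 | 0 | 1 | 0 | 0
1 | 1 | 0 | 0 | 0
1 | 1 | 1 | 0 | 0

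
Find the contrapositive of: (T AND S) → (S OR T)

Contrapositive: NOT (S OR T) → NOT (T AND S)
Note: A statement and its contrapositive are logically equivalent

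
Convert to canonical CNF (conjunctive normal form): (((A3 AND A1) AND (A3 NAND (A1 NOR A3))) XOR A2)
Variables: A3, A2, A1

(A3 OR A2 OR A1) AND (A3 OR A2 OR NOT A1) AND (NOT A3 OR A2 OR A1) AND (NOT A3 OR NOT A2 OR NOT A1)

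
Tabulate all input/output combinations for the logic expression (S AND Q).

S | Q | Output
--------------
0 | 0 | 0
0 | 1 | 0
1 | 0 | 0
1 | 1 | 1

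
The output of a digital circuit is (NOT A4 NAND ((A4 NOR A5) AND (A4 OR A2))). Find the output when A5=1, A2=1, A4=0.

Substituting: (NOT 0 NAND ((0 NOR 1) AND (0 OR 1)))
= 1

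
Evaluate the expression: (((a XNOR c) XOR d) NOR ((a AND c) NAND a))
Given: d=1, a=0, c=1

Substituting: (((0 XNOR 1) XOR 1) NOR ((0 AND 1) NAND 0))
= 0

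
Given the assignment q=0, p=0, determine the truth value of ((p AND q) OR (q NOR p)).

Substituting: ((0 AND 0) OR (0 NOR 0))
= 1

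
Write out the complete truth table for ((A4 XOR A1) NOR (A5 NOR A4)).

A1 | A5 | A4 | Output
---------------------
0 | 0 | 0 | 0
0 | 0 | 1 | 0
0 | 1 | 0 | 1
0 | 1 | 1 | 0
1 | 0 | 0 | 0
1 | 0 | 1 | 1
1 | 1 | 0 | 0
1 | 1 | 1 | 1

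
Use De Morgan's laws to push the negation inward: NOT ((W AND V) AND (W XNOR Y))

NOT (W AND V) OR NOT (W XNOR Y)
De Morgan's: NOT(AND of terms) = OR of negations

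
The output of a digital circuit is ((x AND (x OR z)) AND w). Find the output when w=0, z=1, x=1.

Substituting: ((1 AND (1 OR 1)) AND 0)
= 0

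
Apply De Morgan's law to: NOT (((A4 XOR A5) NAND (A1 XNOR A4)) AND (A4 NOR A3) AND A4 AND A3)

NOT ((A4 XOR A5) NAND (A1 XNOR A4)) OR NOT (A4 NOR A3) OR NOT A4 OR NOT A3
De Morgan's: NOT(AND of terms) = OR of negations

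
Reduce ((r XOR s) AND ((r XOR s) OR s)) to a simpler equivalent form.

By absorption (E AND (E OR v) = E):
= (r XOR s)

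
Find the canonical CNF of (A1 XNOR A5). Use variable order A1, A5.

(A1 OR NOT A5) AND (NOT A1 OR A5)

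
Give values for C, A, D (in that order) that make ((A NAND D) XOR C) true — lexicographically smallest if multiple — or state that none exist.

C=0, A=0, D=0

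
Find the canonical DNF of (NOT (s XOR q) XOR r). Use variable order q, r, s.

(NOT q AND NOT r AND NOT s) OR (NOT q AND r AND s) OR (q AND NOT r AND s) OR (q AND r AND NOT s)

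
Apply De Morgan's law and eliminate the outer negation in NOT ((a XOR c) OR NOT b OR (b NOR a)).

NOT (a XOR c) AND b AND NOT (b NOR a)
De Morgan's: NOT(OR of terms) = AND of negations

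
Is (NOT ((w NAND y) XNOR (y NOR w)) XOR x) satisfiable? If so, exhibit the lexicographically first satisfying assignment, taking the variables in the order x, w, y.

x=0, w=0, y=1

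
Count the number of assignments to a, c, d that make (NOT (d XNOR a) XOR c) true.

Satisfying assignments: (0,0,1), (0,1,0), (1,0,0), (1,1,1)
Count: 4 out of 8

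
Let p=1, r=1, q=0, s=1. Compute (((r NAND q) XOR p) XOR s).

Substituting: (((1 NAND 0) XOR 1) XOR 1)
= 1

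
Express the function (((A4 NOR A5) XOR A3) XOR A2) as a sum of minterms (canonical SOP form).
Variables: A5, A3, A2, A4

Σm(0, 3, 5, 6, 10, 11, 12, 13) = (NOT A5 AND NOT A3 AND NOT A2 AND NOT A4) OR (NOT A5 AND NOT A3 AND A2 AND A4) OR (NOT A5 AND A3 AND NOT A2 AND A4) OR (NOT A5 AND A3 AND A2 AND NOT A4) OR (A5 AND NOT A3 AND A2 AND NOT A4) OR (A5 AND NOT A3 AND A2 AND A4) OR (A5 AND A3 AND NOT A2 AND NOT A4) OR (A5 AND A3 AND NOT A2 AND A4)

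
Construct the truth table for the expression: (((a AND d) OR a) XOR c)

a | d | c | Output
------------------
0 | 0 | 0 | 0
0 | 0 | 1 | 1
0 | 1 | 0 | 0
0 | 1 | 1 | 1
1 | 0 | 0 | 1
1 | 0 | 1 | 0
1 | 1 | 0 | 1
1 | 1 | 1 | 0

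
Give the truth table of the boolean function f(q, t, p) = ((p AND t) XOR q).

q | t | p | Output
------------------
0 | 0 | 0 | 0
0 | 0 | 1 | 0
0 | 1 | 0 | 0
0 | 1 | 1 | 1
1 | 0 | 0 | 1
1 | 0 | 1 | 1
1 | 1 | 0 | 1
1 | 1 | 1 | 0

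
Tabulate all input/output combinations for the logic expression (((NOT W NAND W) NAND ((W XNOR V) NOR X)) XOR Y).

X | V | W | Y | Output
----------------------
0 | 0 | 0 | 0 | 1
0 | 0 | 0 | 1 | 0
0 | 0 | 1 | 0 | 0
0 | 0 | 1 | 1 | 1
0 | 1 | 0 | 0 | 0
0 | 1 | 0 | 1 | 1
0 | 1 | 1 | 0 | 1
0 | 1 | 1 | 1 | 0
1 | 0 | 0 | 0 | 1
1 | 0 | 0 | 1 | 0
1 | 0 | 1 | 0 | 1
1 | 0 | 1 | 1 | 0
1 | 1 | 0 | 0 | 1
1 | 1 | 0 | 1 | 0
1 | 1 | 1 | 0 | 1
1 | 1 | 1 | 1 | 0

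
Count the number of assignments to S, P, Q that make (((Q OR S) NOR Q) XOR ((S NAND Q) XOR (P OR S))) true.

Satisfying assignments: (0,0,1), (0,1,0), (1,0,1), (1,1,1)
Count: 4 out of 8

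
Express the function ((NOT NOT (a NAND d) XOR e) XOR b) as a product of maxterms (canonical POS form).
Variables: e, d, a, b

ΠM(1, 3, 5, 6, 8, 10, 12, 15) = (e OR d OR a OR NOT b) AND (e OR d OR NOT a OR NOT b) AND (e OR NOT d OR a OR NOT b) AND (e OR NOT d OR NOT a OR b) AND (NOT e OR d OR a OR b) AND (NOT e OR d OR NOT a OR b) AND (NOT e OR NOT d OR a OR b) AND (NOT e OR NOT d OR NOT a OR NOT b)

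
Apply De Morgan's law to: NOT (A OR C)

NOT A AND NOT C
De Morgan's: NOT(OR of terms) = AND of negations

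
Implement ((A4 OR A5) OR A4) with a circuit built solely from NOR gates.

((((A4 NOR A5) NOR (A4 NOR A5)) NOR A4) NOR (((A4 NOR A5) NOR (A4 NOR A5)) NOR A4))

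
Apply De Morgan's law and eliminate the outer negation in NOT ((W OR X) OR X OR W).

NOT (W OR X) AND NOT X AND NOT W
De Morgan's: NOT(OR of terms) = AND of negations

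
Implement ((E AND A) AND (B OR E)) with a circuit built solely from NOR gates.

((((E NOR E) NOR (A NOR A)) NOR ((E NOR E) NOR (A NOR A))) NOR (((B NOR E) NOR (B NOR E)) NOR ((B NOR E) NOR (B NOR E))))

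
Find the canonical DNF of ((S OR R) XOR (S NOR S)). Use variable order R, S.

(NOT R AND NOT S) OR (NOT R AND S) OR (R AND S)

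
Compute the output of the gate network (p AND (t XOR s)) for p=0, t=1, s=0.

Substituting: (0 AND (1 XOR 0))
= 0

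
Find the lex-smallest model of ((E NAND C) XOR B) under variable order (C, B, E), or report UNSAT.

C=0, B=0, E=0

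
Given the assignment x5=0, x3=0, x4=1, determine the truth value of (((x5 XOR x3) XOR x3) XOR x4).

Substituting: (((0 XOR 0) XOR 0) XOR 1)
= 1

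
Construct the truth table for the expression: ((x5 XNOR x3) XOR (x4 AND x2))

x3 | x4 | x2 | x5 | Output
--------------------------
0 | 0 | 0 | 0 | 1
0 | 0 | 0 | 1 | 0
0 | 0 | 1 | 0 | 1
0 | 0 | 1 | 1 | 0
0 | 1 | 0 | 0 | 1
0 | 1 | 0 | 1 | 0
0 | 1 | 1 | 0 | 0
0 | 1 | 1 | 1 | 1
1 | 0 | 0 | 0 | 0
1 | 0 | 0 | 1 | 1
1 | 0 | 1 | 0 | 0
1 | 0 | 1 | 1 | 1
1 | 1 | 0 | 0 | 0
1 | 1 | 0 | 1 | 1
1 | 1 | 1 | 0 | 1
1 | 1 | 1 | 1 | 0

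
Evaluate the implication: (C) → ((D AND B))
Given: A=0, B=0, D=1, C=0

Antecedent (C) = 0; consequent ((D AND B)) = 0.
0 → 0 = 1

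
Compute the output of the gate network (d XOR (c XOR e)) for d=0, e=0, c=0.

Substituting: (0 XOR (0 XOR 0))
= 0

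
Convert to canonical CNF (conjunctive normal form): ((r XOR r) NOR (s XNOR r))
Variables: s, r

(s OR r) AND (NOT s OR NOT r)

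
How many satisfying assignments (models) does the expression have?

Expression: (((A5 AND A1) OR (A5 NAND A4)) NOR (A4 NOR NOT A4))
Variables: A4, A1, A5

Satisfying assignments: (1,0,1)
Count: 1 out of 8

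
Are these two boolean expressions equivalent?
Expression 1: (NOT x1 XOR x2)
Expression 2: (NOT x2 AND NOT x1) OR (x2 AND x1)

Yes, they are equivalent — the two output columns agree on all 4 assignments:
x2 | x1 | Expression 1 | Expression 2
-------------------------------------
0 | 0 | 1 | 1
0 | 1 | 0 | 0
1 | 0 | 0 | 0
1 | 1 | 1 | 1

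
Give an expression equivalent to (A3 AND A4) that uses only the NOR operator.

((A3 NOR A3) NOR (A4 NOR A4))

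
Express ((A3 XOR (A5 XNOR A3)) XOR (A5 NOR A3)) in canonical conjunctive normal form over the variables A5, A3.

(A5 OR A3) AND (NOT A5 OR A3) AND (NOT A5 OR NOT A3)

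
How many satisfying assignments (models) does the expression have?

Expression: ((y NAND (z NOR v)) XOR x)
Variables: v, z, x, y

Satisfying assignments: (0,0,0,0), (0,0,1,1), (0,1,0,0), (0,1,0,1), (1,0,0,0), (1,0,0,1), (1,1,0,0), (1,1,0,1)
Count: 8 out of 16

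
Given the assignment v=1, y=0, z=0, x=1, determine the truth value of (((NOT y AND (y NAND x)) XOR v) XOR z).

Substituting: (((NOT 0 AND (0 NAND 1)) XOR 1) XOR 0)
= 0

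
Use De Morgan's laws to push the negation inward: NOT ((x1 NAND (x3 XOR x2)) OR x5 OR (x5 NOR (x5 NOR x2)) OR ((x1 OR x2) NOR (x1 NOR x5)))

NOT (x1 NAND (x3 XOR x2)) AND NOT x5 AND NOT (x5 NOR (x5 NOR x2)) AND NOT ((x1 OR x2) NOR (x1 NOR x5))
De Morgan's: NOT(OR of terms) = AND of negations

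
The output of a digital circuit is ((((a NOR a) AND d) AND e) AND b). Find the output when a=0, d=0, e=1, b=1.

Substituting: ((((0 NOR 0) AND 0) AND 1) AND 1)
= 0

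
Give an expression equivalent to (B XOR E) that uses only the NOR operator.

((((B NOR E) NOR (B NOR E)) NOR ((B NOR E) NOR (B NOR E))) NOR ((((B NOR B) NOR (E NOR E)) NOR ((B NOR B) NOR (E NOR E))) NOR (((B NOR B) NOR (E NOR E)) NOR ((B NOR B) NOR (E NOR E)))))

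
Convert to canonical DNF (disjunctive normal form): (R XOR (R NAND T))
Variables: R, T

(NOT R AND NOT T) OR (NOT R AND T) OR (R AND T)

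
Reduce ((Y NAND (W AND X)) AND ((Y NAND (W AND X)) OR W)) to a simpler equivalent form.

By absorption (E AND (E OR v) = E):
= (Y NAND (W AND X))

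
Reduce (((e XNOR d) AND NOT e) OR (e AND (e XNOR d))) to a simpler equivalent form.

By distribution ((E AND v) OR (E AND NOT v) = E):
= (e XNOR d)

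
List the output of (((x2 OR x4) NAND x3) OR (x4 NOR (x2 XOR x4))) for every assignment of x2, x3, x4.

x2 | x3 | x4 | Output
---------------------
0 | 0 | 0 | 1
0 | 0 | 1 | 1
0 | 1 | 0 | 1
0 | 1 | 1 | 0
1 | 0 | 0 | 1
1 | 0 | 1 | 1
1 | 1 | 0 | 0
1 | 1 | 1 | 0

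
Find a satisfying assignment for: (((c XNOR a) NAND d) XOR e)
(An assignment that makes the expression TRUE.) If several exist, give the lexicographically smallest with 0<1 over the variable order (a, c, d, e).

a=0, c=0, d=0, e=0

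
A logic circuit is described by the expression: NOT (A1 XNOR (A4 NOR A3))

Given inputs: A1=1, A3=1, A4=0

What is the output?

Substituting: NOT (1 XNOR (0 NOR 1))
= 1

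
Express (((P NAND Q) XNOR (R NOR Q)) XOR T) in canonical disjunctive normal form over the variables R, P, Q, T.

(NOT R AND NOT P AND NOT Q AND NOT T) OR (NOT R AND NOT P AND Q AND T) OR (NOT R AND P AND NOT Q AND NOT T) OR (NOT R AND P AND Q AND NOT T) OR (R AND NOT P AND NOT Q AND T) OR (R AND NOT P AND Q AND T) OR (R AND P AND NOT Q AND T) OR (R AND P AND Q AND NOT T)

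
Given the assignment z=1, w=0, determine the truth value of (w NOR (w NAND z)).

Substituting: (0 NOR (0 NAND 1))
= 0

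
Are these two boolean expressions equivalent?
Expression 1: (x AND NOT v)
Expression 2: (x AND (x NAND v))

Yes, they are equivalent — the two output columns agree on all 4 assignments:
x | v | Expression 1 | Expression 2
-----------------------------------
0 | 0 | 0 | 0
0 | 1 | 0 | 0
1 | 0 | 1 | 1
1 | 1 | 0 | 0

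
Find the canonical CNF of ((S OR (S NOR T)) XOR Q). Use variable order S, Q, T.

(S OR Q OR NOT T) AND (S OR NOT Q OR T) AND (NOT S OR NOT Q OR T) AND (NOT S OR NOT Q OR NOT T)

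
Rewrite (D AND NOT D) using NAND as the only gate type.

((D NAND (D NAND D)) NAND (D NAND (D NAND D)))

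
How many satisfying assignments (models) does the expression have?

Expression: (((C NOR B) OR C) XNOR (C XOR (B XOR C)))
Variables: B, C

Satisfying assignments: (1,1)
Count: 1 out of 4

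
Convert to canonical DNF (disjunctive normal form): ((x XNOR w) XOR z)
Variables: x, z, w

(NOT x AND NOT z AND NOT w) OR (NOT x AND z AND w) OR (x AND NOT z AND w) OR (x AND z AND NOT w)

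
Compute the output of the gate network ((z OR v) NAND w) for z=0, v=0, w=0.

Substituting: ((0 OR 0) NAND 0)
= 1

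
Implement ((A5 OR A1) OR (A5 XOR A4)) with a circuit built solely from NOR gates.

((((A5 NOR A1) NOR (A5 NOR A1)) NOR ((((A5 NOR A4) NOR (A5 NOR A4)) NOR ((A5 NOR A4) NOR (A5 NOR A4))) NOR ((((A5 NOR A5) NOR (A4 NOR A4)) NOR ((A5 NOR A5) NOR (A4 NOR A4))) NOR (((A5 NOR A5) NOR (A4 NOR A4)) NOR ((A5 NOR A5) NOR (A4 NOR A4)))))) NOR (((A5 NOR A1) NOR (A5 NOR A1)) NOR ((((A5 NOR A4) NOR (A5 NOR A4)) NOR ((A5 NOR A4) NOR (A5 NOR A4))) NOR ((((A5 NOR A5) NOR (A4 NOR A4)) NOR ((A5 NOR A5) NOR (A4 NOR A4))) NOR (((A5 NOR A5) NOR (A4 NOR A4)) NOR ((A5 NOR A5) NOR (A4 NOR A4)))))))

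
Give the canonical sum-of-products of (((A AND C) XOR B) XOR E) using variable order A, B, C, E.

Σm(1, 3, 4, 6, 9, 10, 12, 15) = (NOT A AND NOT B AND NOT C AND E) OR (NOT A AND NOT B AND C AND E) OR (NOT A AND B AND NOT C AND NOT E) OR (NOT A AND B AND C AND NOT E) OR (A AND NOT B AND NOT C AND E) OR (A AND NOT B AND C AND NOT E) OR (A AND B AND NOT C AND NOT E) OR (A AND B AND C AND E)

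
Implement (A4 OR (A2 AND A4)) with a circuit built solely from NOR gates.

((A4 NOR ((A2 NOR A2) NOR (A4 NOR A4))) NOR (A4 NOR ((A2 NOR A2) NOR (A4 NOR A4))))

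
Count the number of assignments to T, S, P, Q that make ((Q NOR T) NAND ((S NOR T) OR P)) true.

Satisfying assignments: (0,0,0,1), (0,0,1,1), (0,1,0,0), (0,1,0,1), (0,1,1,1), (1,0,0,0), (1,0,0,1), (1,0,1,0), (1,0,1,1), (1,1,0,0), (1,1,0,1), (1,1,1,0), (1,1,1,1)
Count: 13 out of 16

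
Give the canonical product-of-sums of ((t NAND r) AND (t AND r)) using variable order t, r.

ΠM(0, 1, 2, 3) = (t OR r) AND (t OR NOT r) AND (NOT t OR r) AND (NOT t OR NOT r)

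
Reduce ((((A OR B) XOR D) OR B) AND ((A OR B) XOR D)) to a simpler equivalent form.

By absorption (E AND (E OR v) = E):
= ((A OR B) XOR D)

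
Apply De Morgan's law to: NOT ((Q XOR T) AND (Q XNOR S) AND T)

NOT (Q XOR T) OR NOT (Q XNOR S) OR NOT T
De Morgan's: NOT(AND of terms) = OR of negations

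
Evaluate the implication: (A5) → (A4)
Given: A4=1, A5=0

Antecedent (A5) = 0; consequent (A4) = 1.
0 → 1 = 1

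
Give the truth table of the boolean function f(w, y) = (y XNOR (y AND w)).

w | y | Output
--------------
0 | 0 | 1
0 | 1 | 0
1 | 0 | 1
1 | 1 | 1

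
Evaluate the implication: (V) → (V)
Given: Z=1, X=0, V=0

Antecedent (V) = 0; consequent (V) = 0.
0 → 0 = 1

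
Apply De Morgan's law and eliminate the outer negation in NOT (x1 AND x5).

NOT x1 OR NOT x5
De Morgan's: NOT(AND of terms) = OR of negations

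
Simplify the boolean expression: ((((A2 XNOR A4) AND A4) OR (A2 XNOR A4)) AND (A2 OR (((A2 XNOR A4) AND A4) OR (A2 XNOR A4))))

By absorption (E AND (E OR v) = E) then absorption (E OR (E AND v) = E):
= (A2 XNOR A4)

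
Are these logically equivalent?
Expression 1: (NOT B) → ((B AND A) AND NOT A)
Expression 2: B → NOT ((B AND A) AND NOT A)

No, Inverse is not equivalent to original (counterexample: C=0, B=0, A=0)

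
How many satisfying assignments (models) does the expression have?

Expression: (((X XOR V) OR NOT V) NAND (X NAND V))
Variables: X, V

Satisfying assignments: (1,1)
Count: 1 out of 4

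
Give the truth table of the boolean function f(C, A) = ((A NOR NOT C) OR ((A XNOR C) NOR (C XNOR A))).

C | A | Output
--------------
0 | 0 | 0
0 | 1 | 1
1 | 0 | 1
1 | 1 | 0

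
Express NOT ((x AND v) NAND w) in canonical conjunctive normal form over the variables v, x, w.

(v OR x OR w) AND (v OR x OR NOT w) AND (v OR NOT x OR w) AND (v OR NOT x OR NOT w) AND (NOT v OR x OR w) AND (NOT v OR x OR NOT w) AND (NOT v OR NOT x OR w)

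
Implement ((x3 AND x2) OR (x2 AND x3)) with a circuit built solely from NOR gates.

((((x3 NOR x3) NOR (x2 NOR x2)) NOR ((x2 NOR x2) NOR (x3 NOR x3))) NOR (((x3 NOR x3) NOR (x2 NOR x2)) NOR ((x2 NOR x2) NOR (x3 NOR x3))))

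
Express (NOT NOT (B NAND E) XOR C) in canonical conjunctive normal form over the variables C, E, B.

(C OR NOT E OR NOT B) AND (NOT C OR E OR B) AND (NOT C OR E OR NOT B) AND (NOT C OR NOT E OR B)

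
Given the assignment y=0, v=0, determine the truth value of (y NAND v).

Substituting: (0 NAND 0)
= 1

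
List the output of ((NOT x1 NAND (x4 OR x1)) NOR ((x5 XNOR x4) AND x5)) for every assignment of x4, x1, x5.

x4 | x1 | x5 | Output
---------------------
0 | 0 | 0 | 0
0 | 0 | 1 | 0
0 | 1 | 0 | 0
0 | 1 | 1 | 0
1 | 0 | 0 | 1
1 | 0 | 1 | 0
1 | 1 | 0 | 0
1 | 1 | 1 | 0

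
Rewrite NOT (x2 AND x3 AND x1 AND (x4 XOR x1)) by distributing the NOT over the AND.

NOT x2 OR NOT x3 OR NOT x1 OR NOT (x4 XOR x1)
De Morgan's: NOT(AND of terms) = OR of negations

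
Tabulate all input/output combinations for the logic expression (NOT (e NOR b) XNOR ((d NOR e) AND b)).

b | e | d | Output
------------------
0 | 0 | 0 | 1
0 | 0 | 1 | 1
0 | 1 | 0 | 0
0 | 1 | 1 | 0
1 | 0 | 0 | 1
1 | 0 | 1 | 0
1 | 1 | 0 | 0
1 | 1 | 1 | 0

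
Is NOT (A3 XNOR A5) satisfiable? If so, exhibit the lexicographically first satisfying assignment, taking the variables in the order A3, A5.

A3=0, A5=1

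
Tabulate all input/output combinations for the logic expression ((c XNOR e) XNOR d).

e | c | d | Output
------------------
0 | 0 | 0 | 0
0 | 0 | 1 | 1
0 | 1 | 0 | 1
0 | 1 | 1 | 0
1 | 0 | 0 | 1
1 | 0 | 1 | 0
1 | 1 | 0 | 0
1 | 1 | 1 | 1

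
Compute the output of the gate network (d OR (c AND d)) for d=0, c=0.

Substituting: (0 OR (0 AND 0))
= 0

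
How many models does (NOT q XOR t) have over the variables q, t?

Satisfying assignments: (0,0), (1,1)
Count: 2 out of 4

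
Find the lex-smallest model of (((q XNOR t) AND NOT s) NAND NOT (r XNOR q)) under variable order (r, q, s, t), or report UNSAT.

r=0, q=0, s=0, t=0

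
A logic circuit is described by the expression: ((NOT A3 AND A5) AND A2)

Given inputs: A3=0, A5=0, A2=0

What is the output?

Substituting: ((NOT 0 AND 0) AND 0)
= 0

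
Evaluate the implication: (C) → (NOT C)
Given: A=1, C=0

Antecedent (C) = 0; consequent (NOT C) = 1.
0 → 1 = 1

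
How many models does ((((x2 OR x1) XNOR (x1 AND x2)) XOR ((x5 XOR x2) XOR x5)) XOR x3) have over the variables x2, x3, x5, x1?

Satisfying assignments: (0,0,0,0), (0,0,1,0), (0,1,0,1), (0,1,1,1), (1,0,0,0), (1,0,1,0), (1,1,0,1), (1,1,1,1)
Count: 8 out of 16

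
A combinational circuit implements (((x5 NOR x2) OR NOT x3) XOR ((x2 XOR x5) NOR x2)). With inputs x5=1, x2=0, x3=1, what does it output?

Substituting: (((1 NOR 0) OR NOT 1) XOR ((0 XOR 1) NOR 0))
= 0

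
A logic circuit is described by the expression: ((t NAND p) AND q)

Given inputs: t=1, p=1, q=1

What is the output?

Substituting: ((1 NAND 1) AND 1)
= 0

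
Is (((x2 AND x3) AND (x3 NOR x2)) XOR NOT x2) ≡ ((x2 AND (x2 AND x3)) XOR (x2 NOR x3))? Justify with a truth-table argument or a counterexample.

No. Counterexample: with x3=1, x2=0, Expression 1 = 1 but Expression 2 = 0.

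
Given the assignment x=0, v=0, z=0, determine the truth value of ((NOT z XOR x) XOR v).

Substituting: ((NOT 0 XOR 0) XOR 0)
= 1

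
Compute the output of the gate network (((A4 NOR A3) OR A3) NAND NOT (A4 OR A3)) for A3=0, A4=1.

Substituting: (((1 NOR 0) OR 0) NAND NOT (1 OR 0))
= 1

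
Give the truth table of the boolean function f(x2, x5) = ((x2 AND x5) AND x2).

x2 | x5 | Output
----------------
0 | 0 | 0
0 | 1 | 0
1 | 0 | 0
1 | 1 | 1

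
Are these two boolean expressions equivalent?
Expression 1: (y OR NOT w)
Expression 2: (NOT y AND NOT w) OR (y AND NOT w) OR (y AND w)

Yes, they are equivalent — the two output columns agree on all 4 assignments:
y | w | Expression 1 | Expression 2
-----------------------------------
0 | 0 | 1 | 1
0 | 1 | 0 | 0
1 | 0 | 1 | 1
1 | 1 | 1 | 1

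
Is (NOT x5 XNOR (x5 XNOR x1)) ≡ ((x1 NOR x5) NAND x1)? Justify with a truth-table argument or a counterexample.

No. Counterexample: with x1=1, x5=0, Expression 1 = 0 but Expression 2 = 1.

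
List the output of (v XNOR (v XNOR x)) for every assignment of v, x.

v | x | Output
--------------
0 | 0 | 0
0 | 1 | 1
1 | 0 | 0
1 | 1 | 1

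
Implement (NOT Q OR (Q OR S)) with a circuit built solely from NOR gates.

(((Q NOR Q) NOR ((Q NOR S) NOR (Q NOR S))) NOR ((Q NOR Q) NOR ((Q NOR S) NOR (Q NOR S))))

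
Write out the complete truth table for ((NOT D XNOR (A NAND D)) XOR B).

B | A | D | Output
------------------
0 | 0 | 0 | 1
0 | 0 | 1 | 0
0 | 1 | 0 | 1
0 | 1 | 1 | 1
1 | 0 | 0 | 0
1 | 0 | 1 | 1
1 | 1 | 0 | 0
1 | 1 | 1 | 0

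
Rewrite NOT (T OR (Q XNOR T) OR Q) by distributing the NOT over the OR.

NOT T AND NOT (Q XNOR T) AND NOT Q
De Morgan's: NOT(OR of terms) = AND of negations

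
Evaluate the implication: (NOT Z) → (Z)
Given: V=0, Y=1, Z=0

Antecedent (NOT Z) = 1; consequent (Z) = 0.
1 → 0 = 0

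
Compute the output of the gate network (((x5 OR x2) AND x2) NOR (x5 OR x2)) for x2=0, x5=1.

Substituting: (((1 OR 0) AND 0) NOR (1 OR 0))
= 0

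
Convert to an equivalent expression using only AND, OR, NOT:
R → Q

NOT R OR Q
(Implication elimination: A → B = NOT A OR B)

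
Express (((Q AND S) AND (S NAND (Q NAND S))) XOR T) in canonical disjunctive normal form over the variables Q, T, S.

(NOT Q AND T AND NOT S) OR (NOT Q AND T AND S) OR (Q AND NOT T AND S) OR (Q AND T AND NOT S)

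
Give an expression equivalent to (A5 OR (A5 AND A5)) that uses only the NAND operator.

((A5 NAND A5) NAND (((A5 NAND A5) NAND (A5 NAND A5)) NAND ((A5 NAND A5) NAND (A5 NAND A5))))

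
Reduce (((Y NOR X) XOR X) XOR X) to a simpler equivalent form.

By XOR self-cancellation ((E XOR v) XOR v = E):
= (Y NOR X)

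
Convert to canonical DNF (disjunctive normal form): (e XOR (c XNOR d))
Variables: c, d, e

(NOT c AND NOT d AND NOT e) OR (NOT c AND d AND e) OR (c AND NOT d AND e) OR (c AND d AND NOT e)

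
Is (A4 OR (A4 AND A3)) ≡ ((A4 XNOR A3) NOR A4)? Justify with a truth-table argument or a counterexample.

No. Counterexample: with A4=0, A3=1, Expression 1 = 0 but Expression 2 = 1.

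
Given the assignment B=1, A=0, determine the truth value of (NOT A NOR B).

Substituting: (NOT 0 NOR 1)
= 0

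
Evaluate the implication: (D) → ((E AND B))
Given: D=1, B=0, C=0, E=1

Antecedent (D) = 1; consequent ((E AND B)) = 0.
1 → 0 = 0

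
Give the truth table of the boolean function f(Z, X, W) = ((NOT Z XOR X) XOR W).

Z | X | W | Output
------------------
0 | 0 | 0 | 1
0 | 0 | 1 | 0
0 | 1 | 0 | 0
0 | 1 | 1 | 1
1 | 0 | 0 | 0
1 | 0 | 1 | 1
1 | 1 | 0 | 1
1 | 1 | 1 | 0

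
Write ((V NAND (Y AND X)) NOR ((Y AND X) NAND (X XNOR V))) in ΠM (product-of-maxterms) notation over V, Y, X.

ΠM(0, 1, 2, 3, 4, 5, 6) = (V OR Y OR X) AND (V OR Y OR NOT X) AND (V OR NOT Y OR X) AND (V OR NOT Y OR NOT X) AND (NOT V OR Y OR X) AND (NOT V OR Y OR NOT X) AND (NOT V OR NOT Y OR X)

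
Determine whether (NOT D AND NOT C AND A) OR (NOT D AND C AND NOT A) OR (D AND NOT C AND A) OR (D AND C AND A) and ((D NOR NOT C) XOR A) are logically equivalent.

Yes, they are equivalent — the two output columns agree on all 8 assignments:
D | C | A | Expression 1 | Expression 2
---------------------------------------
0 | 0 | 0 | 0 | 0
0 | 0 | 1 | 1 | 1
0 | 1 | 0 | 1 | 1
0 | 1 | 1 | 0 | 0
1 | 0 | 0 | 0 | 0
1 | 0 | 1 | 1 | 1
1 | 1 | 0 | 0 | 0
1 | 1 | 1 | 1 | 1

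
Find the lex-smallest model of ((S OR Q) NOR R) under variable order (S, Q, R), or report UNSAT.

S=0, Q=0, R=0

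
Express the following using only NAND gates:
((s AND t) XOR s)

((((s NAND t) NAND (s NAND t)) NAND (((s NAND t) NAND (s NAND t)) NAND s)) NAND (s NAND (((s NAND t) NAND (s NAND t)) NAND s)))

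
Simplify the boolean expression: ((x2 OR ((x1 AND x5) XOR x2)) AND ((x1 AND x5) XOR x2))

By absorption (E AND (E OR v) = E):
= ((x1 AND x5) XOR x2)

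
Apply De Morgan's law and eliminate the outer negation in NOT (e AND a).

NOT e OR NOT a
De Morgan's: NOT(AND of terms) = OR of negations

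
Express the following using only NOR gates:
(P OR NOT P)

((P NOR (P NOR P)) NOR (P NOR (P NOR P)))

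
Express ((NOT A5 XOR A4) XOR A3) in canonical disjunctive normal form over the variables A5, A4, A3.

(NOT A5 AND NOT A4 AND NOT A3) OR (NOT A5 AND A4 AND A3) OR (A5 AND NOT A4 AND A3) OR (A5 AND A4 AND NOT A3)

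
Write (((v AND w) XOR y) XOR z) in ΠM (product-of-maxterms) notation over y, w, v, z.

ΠM(0, 2, 4, 7, 9, 11, 13, 14) = (y OR w OR v OR z) AND (y OR w OR NOT v OR z) AND (y OR NOT w OR v OR z) AND (y OR NOT w OR NOT v OR NOT z) AND (NOT y OR w OR v OR NOT z) AND (NOT y OR w OR NOT v OR NOT z) AND (NOT y OR NOT w OR v OR NOT z) AND (NOT y OR NOT w OR NOT v OR z)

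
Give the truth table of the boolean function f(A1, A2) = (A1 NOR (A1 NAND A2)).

A1 | A2 | Output
----------------
0 | 0 | 0
0 | 1 | 0
1 | 0 | 0
1 | 1 | 0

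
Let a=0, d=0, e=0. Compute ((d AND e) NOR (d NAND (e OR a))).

Substituting: ((0 AND 0) NOR (0 NAND (0 OR 0)))
= 0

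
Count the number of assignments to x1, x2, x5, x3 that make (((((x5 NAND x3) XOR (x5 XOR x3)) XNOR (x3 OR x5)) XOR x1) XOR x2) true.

Satisfying assignments: (0,1,0,0), (0,1,0,1), (0,1,1,0), (0,1,1,1), (1,0,0,0), (1,0,0,1), (1,0,1,0), (1,0,1,1)
Count: 8 out of 16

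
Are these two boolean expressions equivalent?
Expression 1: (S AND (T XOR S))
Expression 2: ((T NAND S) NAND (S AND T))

No. Counterexample: with T=0, S=0, Expression 1 = 0 but Expression 2 = 1.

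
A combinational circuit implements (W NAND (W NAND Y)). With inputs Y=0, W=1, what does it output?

Substituting: (1 NAND (1 NAND 0))
= 0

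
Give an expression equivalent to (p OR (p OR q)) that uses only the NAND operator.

((p NAND p) NAND (((p NAND p) NAND (q NAND q)) NAND ((p NAND p) NAND (q NAND q))))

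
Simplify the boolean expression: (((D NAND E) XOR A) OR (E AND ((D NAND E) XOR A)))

By absorption (E OR (E AND v) = E):
= ((D NAND E) XOR A)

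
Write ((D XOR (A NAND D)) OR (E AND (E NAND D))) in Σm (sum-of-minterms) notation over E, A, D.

Σm(0, 2, 3, 4, 6, 7) = (NOT E AND NOT A AND NOT D) OR (NOT E AND A AND NOT D) OR (NOT E AND A AND D) OR (E AND NOT A AND NOT D) OR (E AND A AND NOT D) OR (E AND A AND D)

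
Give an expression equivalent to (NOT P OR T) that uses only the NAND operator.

(((P NAND P) NAND (P NAND P)) NAND (T NAND T))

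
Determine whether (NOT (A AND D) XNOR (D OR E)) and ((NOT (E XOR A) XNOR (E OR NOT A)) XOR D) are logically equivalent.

No. Counterexample: with D=0, A=0, E=0, Expression 1 = 0 but Expression 2 = 1.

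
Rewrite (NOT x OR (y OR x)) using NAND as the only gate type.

(((x NAND x) NAND (x NAND x)) NAND (((y NAND y) NAND (x NAND x)) NAND ((y NAND y) NAND (x NAND x))))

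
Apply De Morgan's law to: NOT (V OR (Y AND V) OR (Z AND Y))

NOT V AND NOT (Y AND V) AND NOT (Z AND Y)
De Morgan's: NOT(OR of terms) = AND of negations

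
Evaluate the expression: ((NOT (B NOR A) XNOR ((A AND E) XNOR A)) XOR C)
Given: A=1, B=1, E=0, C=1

Substituting: ((NOT (1 NOR 1) XNOR ((1 AND 0) XNOR 1)) XOR 1)
= 1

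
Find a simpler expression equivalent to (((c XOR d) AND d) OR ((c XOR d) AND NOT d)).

By distribution ((E AND v) OR (E AND NOT v) = E):
= (c XOR d)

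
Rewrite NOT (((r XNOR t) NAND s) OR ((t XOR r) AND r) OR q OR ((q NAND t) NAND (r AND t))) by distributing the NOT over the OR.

NOT ((r XNOR t) NAND s) AND NOT ((t XOR r) AND r) AND NOT q AND NOT ((q NAND t) NAND (r AND t))
De Morgan's: NOT(OR of terms) = AND of negations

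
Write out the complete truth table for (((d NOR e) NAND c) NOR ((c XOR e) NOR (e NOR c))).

c | d | e | Output
------------------
0 | 0 | 0 | 0
0 | 0 | 1 | 0
0 | 1 | 0 | 0
0 | 1 | 1 | 0
1 | 0 | 0 | 1
1 | 0 | 1 | 0
1 | 1 | 0 | 0
1 | 1 | 1 | 0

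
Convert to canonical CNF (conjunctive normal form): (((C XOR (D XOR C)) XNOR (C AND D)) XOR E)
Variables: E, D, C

(E OR NOT D OR C) AND (NOT E OR D OR C) AND (NOT E OR D OR NOT C) AND (NOT E OR NOT D OR NOT C)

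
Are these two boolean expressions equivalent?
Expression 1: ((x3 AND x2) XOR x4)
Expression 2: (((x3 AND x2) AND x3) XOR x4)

Yes, they are equivalent — the two output columns agree on all 8 assignments:
x2 | x3 | x4 | Expression 1 | Expression 2
------------------------------------------
0 | 0 | 0 | 0 | 0
0 | 0 | 1 | 1 | 1
0 | 1 | 0 | 0 | 0
0 | 1 | 1 | 1 | 1
1 | 0 | 0 | 0 | 0
1 | 0 | 1 | 1 | 1
1 | 1 | 0 | 1 | 1
1 | 1 | 1 | 0 | 0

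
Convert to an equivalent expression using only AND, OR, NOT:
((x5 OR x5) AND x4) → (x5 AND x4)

NOT ((x5 OR x5) AND x4) OR (x5 AND x4)
(Implication elimination: A → B = NOT A OR B)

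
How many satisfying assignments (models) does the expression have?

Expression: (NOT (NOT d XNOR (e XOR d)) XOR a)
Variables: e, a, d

Satisfying assignments: (0,0,0), (0,0,1), (1,1,0), (1,1,1)
Count: 4 out of 8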